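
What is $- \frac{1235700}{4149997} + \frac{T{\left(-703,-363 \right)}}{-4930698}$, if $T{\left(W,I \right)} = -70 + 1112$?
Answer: $- \frac{3048593907737}{10231190953953} \approx -0.29797$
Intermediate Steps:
$T{\left(W,I \right)} = 1042$
$- \frac{1235700}{4149997} + \frac{T{\left(-703,-363 \right)}}{-4930698} = - \frac{1235700}{4149997} + \frac{1042}{-4930698} = \left(-1235700\right) \frac{1}{4149997} + 1042 \left(- \frac{1}{4930698}\right) = - \frac{1235700}{4149997} - \frac{521}{2465349} = - \frac{3048593907737}{10231190953953}$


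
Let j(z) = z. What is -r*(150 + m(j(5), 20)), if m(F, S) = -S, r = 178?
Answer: -23140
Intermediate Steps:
-r*(150 + m(j(5), 20)) = -178*(150 - 1*20) = -178*(150 - 20) = -178*130 = -1*23140 = -23140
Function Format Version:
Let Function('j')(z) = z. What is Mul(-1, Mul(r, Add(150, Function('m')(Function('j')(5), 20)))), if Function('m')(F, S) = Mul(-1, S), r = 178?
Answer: -23140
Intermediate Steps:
Mul(-1, Mul(r, Add(150, Function('m')(Function('j')(5), 20)))) = Mul(-1, Mul(178, Add(150, Mul(-1, 20)))) = Mul(-1, Mul(178, Add(150, -20))) = Mul(-1, Mul(178, 130)) = Mul(-1, 23140) = -23140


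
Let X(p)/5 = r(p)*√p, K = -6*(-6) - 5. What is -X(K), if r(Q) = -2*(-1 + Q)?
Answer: 300*√31 ≈ 1670.3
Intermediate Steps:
K = 31 (K = 36 - 5 = 31)
r(Q) = 2 - 2*Q
X(p) = 5*√p*(2 - 2*p) (X(p) = 5*((2 - 2*p)*√p) = 5*(√p*(2 - 2*p)) = 5*√p*(2 - 2*p))
-X(K) = -10*√31*(1 - 1*31) = -10*√31*(1 - 31) = -10*√31*(-30) = -(-300)*√31 = 300*√31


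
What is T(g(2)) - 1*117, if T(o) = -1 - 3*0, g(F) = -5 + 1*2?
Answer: -118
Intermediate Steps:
g(F) = -3 (g(F) = -5 + 2 = -3)
T(o) = -1 (T(o) = -1 + 0 = -1)
T(g(2)) - 1*117 = -1 - 1*117 = -1 - 117 = -118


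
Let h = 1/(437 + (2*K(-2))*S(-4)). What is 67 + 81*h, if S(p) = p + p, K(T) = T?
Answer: 31504/469 ≈ 67.173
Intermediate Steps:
S(p) = 2*p
h = 1/469 (h = 1/(437 + (2*(-2))*(2*(-4))) = 1/(437 - 4*(-8)) = 1/(437 + 32) = 1/469 ≈ 0.0021322)
67 + 81*h = 67 + 81*(1/469) = 67 + 81/469 = 31504/469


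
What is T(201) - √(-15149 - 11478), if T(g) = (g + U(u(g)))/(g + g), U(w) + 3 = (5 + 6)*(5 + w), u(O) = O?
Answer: 1232/201 - I*√26627 ≈ 6.1294 - 163.18*I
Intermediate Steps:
U(w) = 52 + 11*w (U(w) = -3 + (5 + 6)*(5 + w) = -3 + 11*(5 + w) = -3 + (55 + 11*w) = 52 + 11*w)
T(g) = (52 + 12*g)/(2*g) (T(g) = (g + (52 + 11*g))/(g + g) = (52 + 12*g)/((2*g)) = (52 + 12*g)*(1/(2*g)) = (52 + 12*g)/(2*g))
T(201) - √(-15149 - 11478) = (6 + 26/201) - √(-15149 - 11478) = (6 + 26*(1/201)) - √(-26627) = (6 + 26/201) - I*√26627 = 1232/201 - I*√26627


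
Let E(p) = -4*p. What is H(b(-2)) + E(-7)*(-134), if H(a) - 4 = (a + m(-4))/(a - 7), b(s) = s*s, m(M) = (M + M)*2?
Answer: -3744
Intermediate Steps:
m(M) = 4*M (m(M) = (2*M)*2 = 4*M)
b(s) = s²
H(a) = 4 + (-16 + a)/(-7 + a) (H(a) = 4 + (a + 4*(-4))/(a - 7) = 4 + (a - 16)/(-7 + a) = 4 + (-16 + a)/(-7 + a))
H(b(-2)) + E(-7)*(-134) = (-44 + 5*(-2)²)/(-7 + (-2)²) - 4*(-7)*(-134) = (-44 + 5*4)/(-7 + 4) + 28*(-134) = (-44 + 20)/(-3) - 3752 = -⅓*(-24) - 3752 = 8 - 3752 = -3744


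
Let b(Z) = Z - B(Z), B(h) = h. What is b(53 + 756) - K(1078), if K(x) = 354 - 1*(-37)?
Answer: -391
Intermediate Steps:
K(x) = 391 (K(x) = 354 + 37 = 391)
b(Z) = 0 (b(Z) = Z - Z = 0)
b(53 + 756) - K(1078) = 0 - 1*391 = 0 - 391 = -391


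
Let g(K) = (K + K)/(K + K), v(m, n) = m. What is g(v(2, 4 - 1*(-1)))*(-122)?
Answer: -122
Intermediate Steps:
g(K) = 1 (g(K) = (2*K)/((2*K)) = (2*K)*(1/(2*K)) = 1)
g(v(2, 4 - 1*(-1)))*(-122) = 1*(-122) = -122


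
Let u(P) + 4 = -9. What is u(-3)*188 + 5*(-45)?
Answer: -2669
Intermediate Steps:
u(P) = -13 (u(P) = -4 - 9 = -13)
u(-3)*188 + 5*(-45) = -13*188 + 5*(-45) = -2444 - 225 = -2669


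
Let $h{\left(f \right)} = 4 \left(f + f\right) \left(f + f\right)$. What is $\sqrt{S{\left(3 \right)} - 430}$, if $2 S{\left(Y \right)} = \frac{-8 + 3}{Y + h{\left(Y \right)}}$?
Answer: $\frac{5 i \sqrt{30342}}{42} \approx 20.737 i$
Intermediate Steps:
$h{\left(f \right)} = 16 f^{2}$ ($h{\left(f \right)} = 4 \cdot 2 f 2 f = 8 f 2 f = 16 f^{2}$)
$S{\left(Y \right)} = - \frac{5}{2 \left(Y + 16 Y^{2}\right)}$ ($S{\left(Y \right)} = \frac{\left(-8 + 3\right) \frac{1}{Y + 16 Y^{2}}}{2} = \frac{\left(-5\right) \frac{1}{Y + 16 Y^{2}}}{2} = - \frac{5}{2 \left(Y + 16 Y^{2}\right)}$)
$\sqrt{S{\left(3 \right)} - 430} = \sqrt{- \frac{5}{2 \cdot 3 \left(1 + 16 \cdot 3\right)} - 430} = \sqrt{\left(- \frac{5}{2}\right) \frac{1}{3} \frac{1}{1 + 48} - 430} = \sqrt{\left(- \frac{5}{2}\right) \frac{1}{3} \cdot \frac{1}{49} - 430} = \sqrt{- \frac{5}{294} - 430} = \sqrt{- \frac{126425}{294}} = \frac{5 i \sqrt{30342}}{42}$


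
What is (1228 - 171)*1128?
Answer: 1192296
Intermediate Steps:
(1228 - 171)*1128 = 1057*1128 = 1192296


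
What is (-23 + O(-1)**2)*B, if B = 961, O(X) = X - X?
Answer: -22103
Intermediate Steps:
O(X) = 0
(-23 + O(-1)**2)*B = (-23 + 0**2)*961 = (-23 + 0)*961 = -23*961 = -22103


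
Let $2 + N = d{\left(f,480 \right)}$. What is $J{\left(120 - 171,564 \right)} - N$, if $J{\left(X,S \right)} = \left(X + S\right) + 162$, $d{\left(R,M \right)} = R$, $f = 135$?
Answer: $542$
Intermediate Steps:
$J{\left(X,S \right)} = 162 + S + X$ ($J{\left(X,S \right)} = \left(S + X\right) + 162 = 162 + S + X$)
$N = 133$ ($N = -2 + 135 = 133$)
$J{\left(120 - 171,564 \right)} - N = \left(162 + 564 + \left(120 - 171\right)\right) - 133 = \left(162 + 564 - 51\right) - 133 = 675 - 133 = 542$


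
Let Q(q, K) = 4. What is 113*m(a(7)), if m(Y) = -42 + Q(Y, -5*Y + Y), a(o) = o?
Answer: -4294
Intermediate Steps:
m(Y) = -38 (m(Y) = -42 + 4 = -38)
113*m(a(7)) = 113*(-38) = -4294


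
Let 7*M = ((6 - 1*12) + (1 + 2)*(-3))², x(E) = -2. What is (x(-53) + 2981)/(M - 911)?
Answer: -20853/6152 ≈ -3.3896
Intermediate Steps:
M = 225/7 (M = ((6 - 1*12) + (1 + 2)*(-3))²/7 = ((6 - 12) + 3*(-3))²/7 = (-6 - 9)²/7 = (⅐)*(-15)² = (⅐)*225 = 225/7 ≈ 32.143)
(x(-53) + 2981)/(M - 911) = (-2 + 2981)/(225/7 - 911) = 2979/(-6152/7) = 2979*(-7/6152) = -20853/6152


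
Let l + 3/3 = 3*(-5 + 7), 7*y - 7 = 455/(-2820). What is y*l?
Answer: 2755/564 ≈ 4.8848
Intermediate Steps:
y = 551/564 (y = 1 + (455/(-2820))/7 = 1 + (455*(-1/2820))/7 = 1 + (⅐)*(-91/564) = 1 - 13/564 = 551/564 ≈ 0.97695)
l = 5 (l = -1 + 3*(-5 + 7) = -1 + 3*2 = -1 + 6 = 5)
y*l = (551/564)*5 = 2755/564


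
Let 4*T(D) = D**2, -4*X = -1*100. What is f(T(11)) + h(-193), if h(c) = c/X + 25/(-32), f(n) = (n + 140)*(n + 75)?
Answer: 14328249/800 ≈ 17910.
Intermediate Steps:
X = 25 (X = -(-1)*100/4 = -1/4*(-100) = 25)
T(D) = D**2/4
f(n) = (75 + n)*(140 + n) (f(n) = (140 + n)*(75 + n) = (75 + n)*(140 + n))
h(c) = -25/32 + c/25 (h(c) = c/25 + 25/(-32) = c*(1/25) + 25*(-1/32) = c/25 - 25/32 = -25/32 + c/25)
f(T(11)) + h(-193) = (10500 + ((1/4)*11**2)**2 + 215*((1/4)*11**2)) + (-25/32 + (1/25)*(-193)) = (10500 + ((1/4)*121)**2 + 215*((1/4)*121)) + (-25/32 - 193/25) = (10500 + (121/4)**2 + 215*(121/4)) - 6801/800 = (10500 + 14641/16 + 26015/4) - 6801/800 = 286701/16 - 6801/800 = 14328249/800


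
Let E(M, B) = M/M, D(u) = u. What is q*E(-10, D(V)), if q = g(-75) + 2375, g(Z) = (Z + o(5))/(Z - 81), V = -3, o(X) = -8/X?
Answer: 1852883/780 ≈ 2375.5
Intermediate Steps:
g(Z) = (-8/5 + Z)/(-81 + Z) (g(Z) = (Z - 8/5)/(Z - 81) = (Z - 8*1/5)/(-81 + Z) = (Z - 8/5)/(-81 + Z) = (-8/5 + Z)/(-81 + Z))
E(M, B) = 1
q = 1852883/780 (q = (-8/5 - 75)/(-81 - 75) + 2375 = -383/5/(-156) + 2375 = -1/156*(-383/5) + 2375 = 383/780 + 2375 = 1852883/780 ≈ 2375.5)
q*E(-10, D(V)) = (1852883/780)*1 = 1852883/780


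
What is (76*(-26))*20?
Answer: -39520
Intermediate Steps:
(76*(-26))*20 = -1976*20 = -39520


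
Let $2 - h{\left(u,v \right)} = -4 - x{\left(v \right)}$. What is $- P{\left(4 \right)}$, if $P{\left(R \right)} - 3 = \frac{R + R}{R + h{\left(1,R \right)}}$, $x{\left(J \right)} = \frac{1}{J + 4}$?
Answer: $- \frac{307}{81} \approx -3.7901$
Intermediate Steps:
$x{\left(J \right)} = \frac{1}{4 + J}$
$h{\left(u,v \right)} = 6 + \frac{1}{4 + v}$ ($h{\left(u,v \right)} = 2 - \left(-4 - \frac{1}{4 + v}\right) = 2 + \left(4 + \frac{1}{4 + v}\right) = 6 + \frac{1}{4 + v}$)
$P{\left(R \right)} = 3 + \frac{2 R}{R + \frac{25 + 6 R}{4 + R}}$ ($P{\left(R \right)} = 3 + \frac{R + R}{R + \frac{25 + 6 R}{4 + R}} = 3 + \frac{2 R}{R + \frac{25 + 6 R}{4 + R}}$)
$- P{\left(4 \right)} = - \frac{75 + 5 \cdot 4^{2} + 38 \cdot 4}{25 + 4^{2} + 10 \cdot 4} = - \frac{75 + 5 \cdot 16 + 152}{25 + 16 + 40} = - \frac{75 + 80 + 152}{81} = - \frac{307}{81}$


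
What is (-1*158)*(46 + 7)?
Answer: -8374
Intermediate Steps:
(-1*158)*(46 + 7) = -158*53 = -8374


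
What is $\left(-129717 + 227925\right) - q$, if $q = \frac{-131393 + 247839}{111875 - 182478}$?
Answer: $\frac{6933895870}{70603} \approx 98210.0$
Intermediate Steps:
$q = - \frac{116446}{70603}$ ($q = \frac{116446}{-70603} = 116446 \left(- \frac{1}{70603}\right) = - \frac{116446}{70603} \approx -1.6493$)
$\left(-129717 + 227925\right) - q = \left(-129717 + 227925\right) - - \frac{116446}{70603} = 98208 + \frac{116446}{70603} = \frac{6933895870}{70603}$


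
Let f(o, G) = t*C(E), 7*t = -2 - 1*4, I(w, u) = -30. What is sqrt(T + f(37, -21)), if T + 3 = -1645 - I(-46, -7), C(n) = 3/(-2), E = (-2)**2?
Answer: I*sqrt(79219)/7 ≈ 40.208*I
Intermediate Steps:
E = 4
C(n) = -3/2 (C(n) = 3*(-1/2) = -3/2)
t = -6/7 (t = (-2 - 1*4)/7 = (-2 - 4)/7 = (1/7)*(-6) = -6/7 ≈ -0.85714)
T = -1618 (T = -3 + (-1645 - 1*(-30)) = -3 + (-1645 + 30) = -3 - 1615 = -1618)
f(o, G) = 9/7 (f(o, G) = -6/7*(-3/2) = 9/7)
sqrt(T + f(37, -21)) = sqrt(-1618 + 9/7) = sqrt(-11317/7) = I*sqrt(79219)/7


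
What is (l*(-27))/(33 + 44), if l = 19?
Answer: -513/77 ≈ -6.6623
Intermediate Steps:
(l*(-27))/(33 + 44) = (19*(-27))/(33 + 44) = -513/77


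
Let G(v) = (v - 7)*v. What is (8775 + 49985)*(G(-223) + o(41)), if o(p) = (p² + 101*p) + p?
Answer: 3358310280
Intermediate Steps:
o(p) = p² + 102*p
G(v) = v*(-7 + v) (G(v) = (-7 + v)*v = v*(-7 + v))
(8775 + 49985)*(G(-223) + o(41)) = (8775 + 49985)*(-223*(-7 - 223) + 41*(102 + 41)) = 58760*(-223*(-230) + 41*143) = 58760*(51290 + 5863) = 58760*57153 = 3358310280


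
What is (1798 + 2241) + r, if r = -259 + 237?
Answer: 4017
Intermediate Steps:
r = -22
(1798 + 2241) + r = (1798 + 2241) - 22 = 4039 - 22 = 4017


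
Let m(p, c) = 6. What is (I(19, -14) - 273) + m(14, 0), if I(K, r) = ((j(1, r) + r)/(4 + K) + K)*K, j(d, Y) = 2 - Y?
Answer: 2200/23 ≈ 95.652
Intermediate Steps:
I(K, r) = K*(K + 2/(4 + K)) (I(K, r) = (((2 - r) + r)/(4 + K) + K)*K = (2/(4 + K) + K)*K = (K + 2/(4 + K))*K = K*(K + 2/(4 + K)))
(I(19, -14) - 273) + m(14, 0) = (19*(2 + 19² + 4*19)/(4 + 19) - 273) + 6 = (19*(2 + 361 + 76)/23 - 273) + 6 = (19*(1/23)*439 - 273) + 6 = (8341/23 - 273) + 6 = 2062/23 + 6 = 2200/23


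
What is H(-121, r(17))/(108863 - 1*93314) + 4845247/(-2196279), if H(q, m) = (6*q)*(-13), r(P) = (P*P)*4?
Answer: -18203421467/11383314057 ≈ -1.5991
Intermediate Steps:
r(P) = 4*P² (r(P) = P²*4 = 4*P²)
H(q, m) = -78*q
H(-121, r(17))/(108863 - 1*93314) + 4845247/(-2196279) = (-78*(-121))/(108863 - 1*93314) + 4845247/(-2196279) = 9438/(108863 - 93314) + 4845247*(-1/2196279) = 9438/15549 - 4845247/2196279 = 9438*(1/15549) - 4845247/2196279 = 3146/5183 - 4845247/2196279 = -18203421467/11383314057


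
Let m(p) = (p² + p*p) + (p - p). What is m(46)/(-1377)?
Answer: -4232/1377 ≈ -3.0733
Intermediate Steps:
m(p) = 2*p² (m(p) = (p² + p²) + 0 = 2*p² + 0 = 2*p²)
m(46)/(-1377) = (2*46²)/(-1377) = (2*2116)*(-1/1377) = 4232*(-1/1377) = -4232/1377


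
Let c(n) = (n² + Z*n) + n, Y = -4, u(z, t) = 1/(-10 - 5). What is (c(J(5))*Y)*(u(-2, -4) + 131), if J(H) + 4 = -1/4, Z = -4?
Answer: -242063/15 ≈ -16138.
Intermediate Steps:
J(H) = -17/4 (J(H) = -4 - 1/4 = -4 - 1*¼ = -4 - ¼ = -17/4)
u(z, t) = -1/15 (u(z, t) = 1/(-15) = -1/15)
c(n) = n² - 3*n (c(n) = (n² - 4*n) + n = n² - 3*n)
(c(J(5))*Y)*(u(-2, -4) + 131) = (-17*(-3 - 17/4)/4*(-4))*(-1/15 + 131) = (-17/4*(-29/4)*(-4))*(1964/15) = ((493/16)*(-4))*(1964/15) = -493/4*1964/15 = -242063/15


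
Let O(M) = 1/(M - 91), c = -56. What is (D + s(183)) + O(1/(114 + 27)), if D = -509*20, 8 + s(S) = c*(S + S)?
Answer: -393675861/12830 ≈ -30684.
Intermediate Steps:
s(S) = -8 - 112*S (s(S) = -8 - 56*(S + S) = -8 - 112*S)
O(M) = 1/(-91 + M)
D = -10180
(D + s(183)) + O(1/(114 + 27)) = (-10180 + (-8 - 112*183)) + 1/(-91 + 1/(114 + 27)) = (-10180 + (-8 - 20496)) + 1/(-91 + 1/141) = (-10180 - 20504) + 1/(-91 + 1/141) = -30684 + 1/(-12830/141) = -30684 - 141/12830 = -393675861/12830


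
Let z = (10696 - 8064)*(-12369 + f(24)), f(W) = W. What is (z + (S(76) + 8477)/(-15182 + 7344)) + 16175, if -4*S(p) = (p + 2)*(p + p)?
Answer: -254545835383/7838 ≈ -3.2476e+7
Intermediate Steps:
S(p) = -p*(2 + p)/2 (S(p) = -(p + 2)*(p + p)/4 = -(2 + p)*2*p/4 = -p*(2 + p)/2)
z = -32492040 (z = (10696 - 8064)*(-12369 + 24) = 2632*(-12345) = -32492040)
(z + (S(76) + 8477)/(-15182 + 7344)) + 16175 = (-32492040 + (-1/2*76*(2 + 76) + 8477)/(-15182 + 7344)) + 16175 = (-32492040 + (-1/2*76*78 + 8477)/(-7838)) + 16175 = (-32492040 + (-2964 + 8477)*(-1/7838)) + 16175 = (-32492040 + 5513*(-1/7838)) + 16175 = (-32492040 - 5513/7838) + 16175 = -254672615033/7838 + 16175 = -254545835383/7838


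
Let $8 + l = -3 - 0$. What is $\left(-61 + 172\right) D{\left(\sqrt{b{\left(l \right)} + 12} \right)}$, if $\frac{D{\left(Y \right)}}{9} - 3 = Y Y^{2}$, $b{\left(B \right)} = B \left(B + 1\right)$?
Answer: $2997 + 121878 \sqrt{122} \approx 1.3492 \cdot 10^{6}$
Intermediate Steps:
$l = -11$ ($l = -8 - 3 = -11$)
$b{\left(B \right)} = B \left(1 + B\right)$
$D{\left(Y \right)} = 27 + 9 Y^{3}$ ($D{\left(Y \right)} = 27 + 9 Y Y^{2} = 27 + 9 Y^{3}$)
$\left(-61 + 172\right) D{\left(\sqrt{b{\left(l \right)} + 12} \right)} = \left(-61 + 172\right) \left(27 + 9 \left(\sqrt{- 11 \left(1 - 11\right) + 12}\right)^{3}\right) = 111 \left(27 + 9 \left(\sqrt{\left(-11\right) \left(-10\right) + 12}\right)^{3}\right) = 111 \left(27 + 9 \left(\sqrt{110 + 12}\right)^{3}\right) = 111 \left(27 + 9 \left(\sqrt{122}\right)^{3}\right) = 111 \left(27 + 9 \cdot 122 \sqrt{122}\right) = 111 \left(27 + 1098 \sqrt{122}\right) = 2997 + 121878 \sqrt{122}$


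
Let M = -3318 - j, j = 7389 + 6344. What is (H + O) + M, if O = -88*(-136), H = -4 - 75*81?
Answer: -11162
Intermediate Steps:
j = 13733
H = -6079 (H = -4 - 6075 = -6079)
M = -17051 (M = -3318 - 1*13733 = -3318 - 13733 = -17051)
O = 11968
(H + O) + M = (-6079 + 11968) - 17051 = 5889 - 17051 = -11162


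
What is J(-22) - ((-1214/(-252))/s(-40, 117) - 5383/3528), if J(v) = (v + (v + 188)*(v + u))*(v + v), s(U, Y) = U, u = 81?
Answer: -2167030423/5040 ≈ -4.2997e+5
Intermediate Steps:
J(v) = 2*v*(v + (81 + v)*(188 + v)) (J(v) = (v + (v + 188)*(v + 81))*(v + v) = (v + (188 + v)*(81 + v))*(2*v) = (v + (81 + v)*(188 + v))*(2*v) = 2*v*(v + (81 + v)*(188 + v)))
J(-22) - ((-1214/(-252))/s(-40, 117) - 5383/3528) = 2*(-22)*(15228 + (-22)² + 270*(-22)) - (-1214/(-252)/(-40) - 5383/3528) = 2*(-22)*(15228 + 484 - 5940) - (-1214*(-1/252)*(-1/40) - 5383*1/3528) = 2*(-22)*9772 - ((607/126)*(-1/40) - 769/504) = -429968 - (-607/5040 - 769/504) = -429968 - 1*(-8297/5040) = -429968 + 8297/5040 = -2167030423/5040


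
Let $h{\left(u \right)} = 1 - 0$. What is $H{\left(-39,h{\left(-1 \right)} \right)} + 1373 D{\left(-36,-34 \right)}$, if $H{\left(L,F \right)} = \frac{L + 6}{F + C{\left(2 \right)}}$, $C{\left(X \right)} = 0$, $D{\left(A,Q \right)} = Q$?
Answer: $-46715$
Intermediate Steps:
$h{\left(u \right)} = 1$ ($h{\left(u \right)} = 1 + 0 = 1$)
$H{\left(L,F \right)} = \frac{6 + L}{F}$ ($H{\left(L,F \right)} = \frac{L + 6}{F + 0} = \frac{6 + L}{F}$)
$H{\left(-39,h{\left(-1 \right)} \right)} + 1373 D{\left(-36,-34 \right)} = \frac{6 - 39}{1} + 1373 \left(-34\right) = 1 \left(-33\right) - 46682 = -33 - 46682 = -46715$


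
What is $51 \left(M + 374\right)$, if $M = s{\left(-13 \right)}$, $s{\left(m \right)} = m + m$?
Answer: $17748$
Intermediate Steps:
$s{\left(m \right)} = 2 m$
$M = -26$ ($M = 2 \left(-13\right) = -26$)
$51 \left(M + 374\right) = 51 \left(-26 + 374\right) = 51 \cdot 348 = 17748$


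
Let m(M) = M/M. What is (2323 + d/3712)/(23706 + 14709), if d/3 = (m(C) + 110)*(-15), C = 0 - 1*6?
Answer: 8617981/142596480 ≈ 0.060436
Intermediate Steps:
C = -6 (C = 0 - 6 = -6)
m(M) = 1
d = -4995 (d = 3*((1 + 110)*(-15)) = 3*(111*(-15)) = 3*(-1665) = -4995)
(2323 + d/3712)/(23706 + 14709) = (2323 - 4995/3712)/(23706 + 14709) = (2323 - 4995*1/3712)/38415 = (2323 - 4995/3712)*(1/38415) = (8617981/3712)*(1/38415) = 8617981/142596480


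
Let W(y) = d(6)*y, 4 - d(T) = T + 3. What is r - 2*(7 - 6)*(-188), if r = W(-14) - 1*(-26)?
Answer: 472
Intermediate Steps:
d(T) = 1 - T (d(T) = 4 - (T + 3) = 4 - (3 + T) = 4 + (-3 - T) = 1 - T)
W(y) = -5*y (W(y) = (1 - 1*6)*y = (1 - 6)*y = -5*y)
r = 96 (r = -5*(-14) - 1*(-26) = 70 + 26 = 96)
r - 2*(7 - 6)*(-188) = 96 - 2*(7 - 6)*(-188) = 96 - 2*1*(-188) = 96 - 2*(-188) = 96 + 376 = 472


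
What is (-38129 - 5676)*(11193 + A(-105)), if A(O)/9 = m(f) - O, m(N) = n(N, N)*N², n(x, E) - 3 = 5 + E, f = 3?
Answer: -570735345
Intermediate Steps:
n(x, E) = 8 + E (n(x, E) = 3 + (5 + E) = 8 + E)
m(N) = N²*(8 + N) (m(N) = (8 + N)*N² = N²*(8 + N))
A(O) = 891 - 9*O (A(O) = 9*(3²*(8 + 3) - O) = 9*(9*11 - O) = 9*(99 - O) = 891 - 9*O)
(-38129 - 5676)*(11193 + A(-105)) = (-38129 - 5676)*(11193 + (891 - 9*(-105))) = -43805*(11193 + (891 + 945)) = -43805*(11193 + 1836) = -43805*13029 = -570735345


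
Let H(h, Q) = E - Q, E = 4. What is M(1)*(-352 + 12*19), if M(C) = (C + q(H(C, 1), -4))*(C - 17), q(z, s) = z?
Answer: 7936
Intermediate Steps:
H(h, Q) = 4 - Q
M(C) = (-17 + C)*(3 + C) (M(C) = (C + (4 - 1*1))*(C - 17) = (C + (4 - 1))*(-17 + C) = (C + 3)*(-17 + C) = (3 + C)*(-17 + C) = (-17 + C)*(3 + C))
M(1)*(-352 + 12*19) = (-51 + 1**2 - 14*1)*(-352 + 12*19) = (-51 + 1 - 14)*(-352 + 228) = -64*(-124) = 7936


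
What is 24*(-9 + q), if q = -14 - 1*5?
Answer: -672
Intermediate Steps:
q = -19 (q = -14 - 5 = -19)
24*(-9 + q) = 24*(-9 - 19) = 24*(-28) = -672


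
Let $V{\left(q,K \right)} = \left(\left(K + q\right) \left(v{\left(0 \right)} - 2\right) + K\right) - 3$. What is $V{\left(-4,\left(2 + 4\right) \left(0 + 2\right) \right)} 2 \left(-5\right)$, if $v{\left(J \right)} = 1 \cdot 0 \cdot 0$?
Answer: $70$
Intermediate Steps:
$v{\left(J \right)} = 0$ ($v{\left(J \right)} = 0 \cdot 0 = 0$)
$V{\left(q,K \right)} = -3 - K - 2 q$ ($V{\left(q,K \right)} = \left(\left(K + q\right) \left(0 - 2\right) + K\right) - 3 = \left(\left(K + q\right) \left(-2\right) + K\right) - 3 = \left(\left(- 2 K - 2 q\right) + K\right) - 3 = \left(- K - 2 q\right) - 3 = -3 - K - 2 q$)
$V{\left(-4,\left(2 + 4\right) \left(0 + 2\right) \right)} 2 \left(-5\right) = \left(-3 - \left(2 + 4\right) \left(0 + 2\right) - -8\right) 2 \left(-5\right) = \left(-3 - 6 \cdot 2 + 8\right) 2 \left(-5\right) = \left(-3 - 12 + 8\right) 2 \left(-5\right) = \left(-7\right) 2 \left(-5\right) = \left(-14\right) \left(-5\right) = 70$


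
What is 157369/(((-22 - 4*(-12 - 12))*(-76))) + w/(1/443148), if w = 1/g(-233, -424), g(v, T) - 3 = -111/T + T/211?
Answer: 222950306836675/630096088 ≈ 3.5384e+5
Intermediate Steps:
g(v, T) = 3 - 111/T + T/211 (g(v, T) = 3 + (-111/T + T/211) = 3 - 111/T + T/211)
w = 89464/112037 (w = 1/(3 - 111/(-424) + (1/211)*(-424)) = 1/(3 - 111*(-1/424) - 424/211) = 1/(3 + 111/424 - 424/211) = 1/(112037/89464) = 89464/112037 ≈ 0.79852)
157369/(((-22 - 4*(-12 - 12))*(-76))) + w/(1/443148) = 157369/(((-22 - 4*(-12 - 12))*(-76))) + 89464/(112037*(1/443148)) = 157369/(((-22 - 4*(-24))*(-76))) + 89464/(112037*(1/443148)) = 157369/(((-22 + 96)*(-76))) + (89464/112037)*443148 = 157369/((74*(-76))) + 39645792672/112037 = 157369/(-5624) + 39645792672/112037 = 157369*(-1/5624) + 39645792672/112037 = -157369/5624 + 39645792672/112037 = 222950306836675/630096088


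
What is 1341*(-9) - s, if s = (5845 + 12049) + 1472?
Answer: -31435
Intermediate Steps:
s = 19366 (s = 17894 + 1472 = 19366)
1341*(-9) - s = 1341*(-9) - 1*19366 = -12069 - 19366 = -31435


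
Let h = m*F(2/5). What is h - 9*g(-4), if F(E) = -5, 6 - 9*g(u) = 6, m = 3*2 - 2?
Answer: -20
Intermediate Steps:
m = 4 (m = 6 - 2 = 4)
g(u) = 0 (g(u) = ⅔ - ⅑*6 = ⅔ - ⅔ = 0)
h = -20 (h = 4*(-5) = -20)
h - 9*g(-4) = -20 - 9*0 = -20 + 0 = -20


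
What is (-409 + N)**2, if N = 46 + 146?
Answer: 47089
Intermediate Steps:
N = 192
(-409 + N)**2 = (-409 + 192)**2 = (-217)**2 = 47089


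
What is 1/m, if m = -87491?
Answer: -1/87491 ≈ -1.1430e-5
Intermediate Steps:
1/m = 1/(-87491) = -1/87491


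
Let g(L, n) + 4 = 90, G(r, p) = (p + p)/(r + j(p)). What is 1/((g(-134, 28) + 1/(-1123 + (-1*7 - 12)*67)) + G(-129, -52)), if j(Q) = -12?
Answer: 337836/29302939 ≈ 0.011529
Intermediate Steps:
G(r, p) = 2*p/(-12 + r) (G(r, p) = (p + p)/(r - 12) = (2*p)/(-12 + r) = 2*p/(-12 + r))
g(L, n) = 86 (g(L, n) = -4 + 90 = 86)
1/((g(-134, 28) + 1/(-1123 + (-1*7 - 12)*67)) + G(-129, -52)) = 1/((86 + 1/(-1123 + (-1*7 - 12)*67)) + 2*(-52)/(-12 - 129)) = 1/((86 + 1/(-1123 + (-7 - 12)*67)) + 2*(-52)/(-141)) = 1/((86 + 1/(-1123 - 19*67)) + 2*(-52)*(-1/141)) = 1/((86 + 1/(-1123 - 1273)) + 104/141) = 1/((86 + 1/(-2396)) + 104/141) = 1/((86 - 1/2396) + 104/141) = 1/(206055/2396 + 104/141) = 1/(29302939/337836) = 337836/29302939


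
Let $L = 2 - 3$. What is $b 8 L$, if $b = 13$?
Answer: $-104$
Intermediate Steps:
$L = -1$ ($L = 2 - 3 = -1$)
$b 8 L = 13 \cdot 8 \left(-1\right) = 104 \left(-1\right) = -104$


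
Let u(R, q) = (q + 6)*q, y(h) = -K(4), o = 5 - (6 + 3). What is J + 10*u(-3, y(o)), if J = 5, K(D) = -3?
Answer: 275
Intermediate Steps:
o = -4 (o = 5 - 1*9 = 5 - 9 = -4)
y(h) = 3 (y(h) = -1*(-3) = 3)
u(R, q) = q*(6 + q) (u(R, q) = (6 + q)*q = q*(6 + q))
J + 10*u(-3, y(o)) = 5 + 10*(3*(6 + 3)) = 5 + 10*(3*9) = 5 + 10*27 = 5 + 270 = 275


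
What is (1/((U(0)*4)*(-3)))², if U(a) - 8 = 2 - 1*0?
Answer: 1/14400 ≈ 6.9444e-5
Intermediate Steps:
U(a) = 10 (U(a) = 8 + (2 - 1*0) = 8 + (2 + 0) = 8 + 2 = 10)
(1/((U(0)*4)*(-3)))² = (1/((10*4)*(-3)))² = (1/(40*(-3)))² = (1/(-120))² = (-1/120)² = 1/14400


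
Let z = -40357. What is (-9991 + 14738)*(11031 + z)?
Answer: -139210522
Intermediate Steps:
(-9991 + 14738)*(11031 + z) = (-9991 + 14738)*(11031 - 40357) = 4747*(-29326) = -139210522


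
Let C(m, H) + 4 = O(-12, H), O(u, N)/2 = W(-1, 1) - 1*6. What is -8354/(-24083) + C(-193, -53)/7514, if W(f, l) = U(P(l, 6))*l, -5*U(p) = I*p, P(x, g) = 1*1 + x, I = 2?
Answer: 155870238/452399155 ≈ 0.34454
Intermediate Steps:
P(x, g) = 1 + x
U(p) = -2*p/5
W(f, l) = l*(-⅖ - 2*l/5) (W(f, l) = (-2*(1 + l)/5)*l = (-⅖ - 2*l/5)*l = l*(-⅖ - 2*l/5))
O(u, N) = -68/5 (O(u, N) = 2*(-⅖*1*(1 + 1) - 1*6) = 2*(-⅖*1*2 - 6) = 2*(-⅘ - 6) = 2*(-34/5) = -68/5)
C(m, H) = -88/5 (C(m, H) = -4 - 68/5 = -88/5)
-8354/(-24083) + C(-193, -53)/7514 = -8354/(-24083) - 88/5/7514 = -8354*(-1/24083) - 88/5*1/7514 = 8354/24083 - 44/18785 = 155870238/452399155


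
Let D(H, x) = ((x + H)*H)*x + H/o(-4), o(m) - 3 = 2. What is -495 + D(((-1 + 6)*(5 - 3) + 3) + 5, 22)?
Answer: 76743/5 ≈ 15349.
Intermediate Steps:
o(m) = 5 (o(m) = 3 + 2 = 5)
D(H, x) = H/5 + H*x*(H + x) (D(H, x) = ((x + H)*H)*x + H/5 = ((H + x)*H)*x + H*(1/5) = (H*(H + x))*x + H/5 = H*x*(H + x) + H/5 = H/5 + H*x*(H + x))
-495 + D(((-1 + 6)*(5 - 3) + 3) + 5, 22) = -495 + (((-1 + 6)*(5 - 3) + 3) + 5)*(1/5 + 22**2 + (((-1 + 6)*(5 - 3) + 3) + 5)*22) = -495 + ((5*2 + 3) + 5)*(1/5 + 484 + ((5*2 + 3) + 5)*22) = -495 + ((10 + 3) + 5)*(1/5 + 484 + ((10 + 3) + 5)*22) = -495 + (13 + 5)*(1/5 + 484 + (13 + 5)*22) = -495 + 18*(1/5 + 484 + 18*22) = -495 + 18*(1/5 + 484 + 396) = -495 + 18*(4401/5) = -495 + 79218/5 = 76743/5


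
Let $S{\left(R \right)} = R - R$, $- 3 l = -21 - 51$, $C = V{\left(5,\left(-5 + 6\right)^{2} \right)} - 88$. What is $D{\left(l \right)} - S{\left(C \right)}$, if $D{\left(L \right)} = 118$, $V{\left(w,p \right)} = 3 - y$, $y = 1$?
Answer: $118$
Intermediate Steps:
$V{\left(w,p \right)} = 2$ ($V{\left(w,p \right)} = 3 - 1 = 2$)
$C = -86$ ($C = 2 - 88 = -86$)
$l = 24$ ($l = - \frac{-21 - 51}{3} = \left(- \frac{1}{3}\right) \left(-72\right) = 24$)
$S{\left(R \right)} = 0$
$D{\left(l \right)} - S{\left(C \right)} = 118 - 0 = 118 + 0 = 118$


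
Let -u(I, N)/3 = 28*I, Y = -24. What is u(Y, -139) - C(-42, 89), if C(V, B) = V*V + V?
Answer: 294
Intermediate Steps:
u(I, N) = -84*I
C(V, B) = V + V² (C(V, B) = V² + V = V + V²)
u(Y, -139) - C(-42, 89) = -84*(-24) - (-42)*(1 - 42) = 2016 - (-42)*(-41) = 2016 - 1*1722 = 2016 - 1722 = 294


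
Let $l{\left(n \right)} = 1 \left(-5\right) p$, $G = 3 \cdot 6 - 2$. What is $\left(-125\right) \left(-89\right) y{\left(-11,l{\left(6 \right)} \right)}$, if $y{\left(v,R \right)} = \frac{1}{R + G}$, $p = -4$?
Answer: $\frac{11125}{36} \approx 309.03$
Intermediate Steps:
$G = 16$ ($G = 18 + \left(-3 + 1\right) = 18 - 2 = 16$)
$l{\left(n \right)} = 20$ ($l{\left(n \right)} = 1 \left(-5\right) \left(-4\right) = \left(-5\right) \left(-4\right) = 20$)
$y{\left(v,R \right)} = \frac{1}{16 + R}$ ($y{\left(v,R \right)} = \frac{1}{R + 16} = \frac{1}{16 + R}$)
$\left(-125\right) \left(-89\right) y{\left(-11,l{\left(6 \right)} \right)} = \frac{\left(-125\right) \left(-89\right)}{16 + 20} = \frac{11125}{36}$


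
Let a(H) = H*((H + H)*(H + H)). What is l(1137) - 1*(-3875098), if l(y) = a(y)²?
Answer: 34568677961891756842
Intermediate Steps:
a(H) = 4*H³ (a(H) = H*((2*H)*(2*H)) = H*(4*H²) = 4*H³)
l(y) = 16*y⁶ (l(y) = (4*y³)² = 16*y⁶)
l(1137) - 1*(-3875098) = 16*1137⁶ - 1*(-3875098) = 16*2160542372617992609 + 3875098 = 34568677961887881744 + 3875098 = 34568677961891756842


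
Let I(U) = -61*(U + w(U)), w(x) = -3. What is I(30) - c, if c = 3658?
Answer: -5305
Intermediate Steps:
I(U) = 183 - 61*U (I(U) = -61*(U - 3) = -61*(-3 + U) = 183 - 61*U)
I(30) - c = (183 - 61*30) - 1*3658 = (183 - 1830) - 3658 = -1647 - 3658 = -5305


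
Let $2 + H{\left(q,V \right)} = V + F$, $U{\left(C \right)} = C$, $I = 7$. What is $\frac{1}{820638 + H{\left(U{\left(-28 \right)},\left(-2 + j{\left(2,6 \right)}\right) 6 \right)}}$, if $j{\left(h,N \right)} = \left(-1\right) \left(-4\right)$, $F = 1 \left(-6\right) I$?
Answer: $\frac{1}{820606} \approx 1.2186 \cdot 10^{-6}$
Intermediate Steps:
$F = -42$ ($F = 1 \left(-6\right) 7 = \left(-6\right) 7 = -42$)
$j{\left(h,N \right)} = 4$
$H{\left(q,V \right)} = -44 + V$ ($H{\left(q,V \right)} = -2 + \left(V - 42\right) = -2 + \left(-42 + V\right) = -44 + V$)
$\frac{1}{820638 + H{\left(U{\left(-28 \right)},\left(-2 + j{\left(2,6 \right)}\right) 6 \right)}} = \frac{1}{820638 - \left(44 - \left(-2 + 4\right) 6\right)} = \frac{1}{820638 + \left(-44 + 2 \cdot 6\right)} = \frac{1}{820638 + \left(-44 + 12\right)} = \frac{1}{820638 - 32} = \frac{1}{820606}$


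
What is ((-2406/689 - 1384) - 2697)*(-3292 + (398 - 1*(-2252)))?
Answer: 1806726030/689 ≈ 2.6222e+6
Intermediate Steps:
((-2406/689 - 1384) - 2697)*(-3292 + (398 - 1*(-2252))) = ((-2406*1/689 - 1384) - 2697)*(-3292 + (398 + 2252)) = ((-2406/689 - 1384) - 2697)*(-3292 + 2650) = (-955982/689 - 2697)*(-642) = -2814215/689*(-642) = 1806726030/689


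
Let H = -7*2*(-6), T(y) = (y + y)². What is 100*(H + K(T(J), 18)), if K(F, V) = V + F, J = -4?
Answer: 16600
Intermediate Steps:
T(y) = 4*y² (T(y) = (2*y)² = 4*y²)
K(F, V) = F + V
H = 84 (H = -14*(-6) = 84)
100*(H + K(T(J), 18)) = 100*(84 + (4*(-4)² + 18)) = 100*(84 + (4*16 + 18)) = 100*(84 + (64 + 18)) = 100*(84 + 82) = 100*166 = 16600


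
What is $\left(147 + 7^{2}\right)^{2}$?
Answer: $38416$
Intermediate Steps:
$\left(147 + 7^{2}\right)^{2} = \left(147 + 49\right)^{2} = 196^{2} = 38416$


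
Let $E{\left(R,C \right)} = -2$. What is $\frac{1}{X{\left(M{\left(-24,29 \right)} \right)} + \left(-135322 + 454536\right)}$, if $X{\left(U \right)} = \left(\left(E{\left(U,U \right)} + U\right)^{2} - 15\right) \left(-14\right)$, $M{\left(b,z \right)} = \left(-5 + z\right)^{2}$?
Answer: $- \frac{1}{4293240} \approx -2.3292 \cdot 10^{-7}$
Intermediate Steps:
$X{\left(U \right)} = 210 - 14 \left(-2 + U\right)^{2}$ ($X{\left(U \right)} = \left(\left(-2 + U\right)^{2} - 15\right) \left(-14\right) = \left(-15 + \left(-2 + U\right)^{2}\right) \left(-14\right) = 210 - 14 \left(-2 + U\right)^{2}$)
$\frac{1}{X{\left(M{\left(-24,29 \right)} \right)} + \left(-135322 + 454536\right)} = \frac{1}{\left(210 - 14 \left(-2 + \left(-5 + 29\right)^{2}\right)^{2}\right) + \left(-135322 + 454536\right)} = \frac{1}{\left(210 - 14 \left(-2 + 24^{2}\right)^{2}\right) + 319214} = \frac{1}{\left(210 - 14 \left(-2 + 576\right)^{2}\right) + 319214} = \frac{1}{\left(210 - 14 \cdot 574^{2}\right) + 319214} = \frac{1}{\left(210 - 4612664\right) + 319214} = \frac{1}{-4612454 + 319214} = \frac{1}{-4293240} = - \frac{1}{4293240}$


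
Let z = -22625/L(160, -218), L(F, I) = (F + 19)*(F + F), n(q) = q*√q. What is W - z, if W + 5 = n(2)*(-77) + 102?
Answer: 1115757/11456 - 154*√2 ≈ -120.39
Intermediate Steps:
n(q) = q^(3/2)
L(F, I) = 2*F*(19 + F) (L(F, I) = (19 + F)*(2*F) = 2*F*(19 + F))
z = -4525/11456 (z = -22625*1/(320*(19 + 160)) = -22625/(2*160*179) = -22625/57280 = -22625*1/57280 = -4525/11456 ≈ -0.39499)
W = 97 - 154*√2 (W = -5 + (2^(3/2)*(-77) + 102) = -5 + ((2*√2)*(-77) + 102) = -5 + (-154*√2 + 102) = -5 + (102 - 154*√2) = 97 - 154*√2 ≈ -120.79)
W - z = (97 - 154*√2) - 1*(-4525/11456) = (97 - 154*√2) + 4525/11456 = 1115757/11456 - 154*√2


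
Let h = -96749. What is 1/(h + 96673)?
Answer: -1/76 ≈ -0.013158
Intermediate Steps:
1/(h + 96673) = 1/(-96749 + 96673) = 1/(-76) = -1/76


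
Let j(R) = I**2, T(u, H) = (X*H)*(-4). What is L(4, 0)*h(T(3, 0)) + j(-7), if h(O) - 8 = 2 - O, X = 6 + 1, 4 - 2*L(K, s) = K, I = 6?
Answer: 36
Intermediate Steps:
L(K, s) = 2 - K/2
X = 7
T(u, H) = -28*H (T(u, H) = (7*H)*(-4) = -28*H)
h(O) = 10 - O (h(O) = 8 + (2 - O) = 10 - O)
j(R) = 36 (j(R) = 6**2 = 36)
L(4, 0)*h(T(3, 0)) + j(-7) = (2 - 1/2*4)*(10 - (-28)*0) + 36 = (2 - 2)*(10 - 1*0) + 36 = 0*(10 + 0) + 36 = 0*10 + 36 = 0 + 36 = 36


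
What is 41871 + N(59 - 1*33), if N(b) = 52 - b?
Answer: 41897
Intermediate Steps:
41871 + N(59 - 1*33) = 41871 + (52 - (59 - 1*33)) = 41871 + (52 - (59 - 33)) = 41871 + (52 - 1*26) = 41871 + (52 - 26) = 41871 + 26 = 41897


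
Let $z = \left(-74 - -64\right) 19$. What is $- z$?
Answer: $190$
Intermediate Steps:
$z = -190$ ($z = \left(-74 + 64\right) 19 = \left(-10\right) 19 = -190$)
$- z = \left(-1\right) \left(-190\right) = 190$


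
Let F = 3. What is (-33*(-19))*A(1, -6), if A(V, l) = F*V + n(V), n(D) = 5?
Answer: 5016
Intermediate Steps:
A(V, l) = 5 + 3*V (A(V, l) = 3*V + 5 = 5 + 3*V)
(-33*(-19))*A(1, -6) = (-33*(-19))*(5 + 3*1) = 627*(5 + 3) = 627*8 = 5016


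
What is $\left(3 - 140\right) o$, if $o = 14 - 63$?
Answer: $6713$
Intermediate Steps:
$o = -49$
$\left(3 - 140\right) o = \left(3 - 140\right) \left(-49\right) = \left(-137\right) \left(-49\right) = 6713$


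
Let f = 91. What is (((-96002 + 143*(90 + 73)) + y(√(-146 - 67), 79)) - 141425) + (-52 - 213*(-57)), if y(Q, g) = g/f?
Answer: -18384560/91 ≈ -2.0203e+5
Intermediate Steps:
y(Q, g) = g/91
(((-96002 + 143*(90 + 73)) + y(√(-146 - 67), 79)) - 141425) + (-52 - 213*(-57)) = (((-96002 + 143*(90 + 73)) + (1/91)*79) - 141425) + (-52 - 213*(-57)) = (((-96002 + 143*163) + 79/91) - 141425) + (-52 + 12141) = (((-96002 + 23309) + 79/91) - 141425) + 12089 = ((-72693 + 79/91) - 141425) + 12089 = (-6614984/91 - 141425) + 12089 = -19484659/91 + 12089 = -18384560/91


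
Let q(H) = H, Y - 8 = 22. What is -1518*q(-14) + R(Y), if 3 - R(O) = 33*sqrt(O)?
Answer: 21255 - 33*sqrt(30) ≈ 21074.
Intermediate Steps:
Y = 30 (Y = 8 + 22 = 30)
R(O) = 3 - 33*sqrt(O)
-1518*q(-14) + R(Y) = -1518*(-14) + (3 - 33*sqrt(30)) = 21252 + (3 - 33*sqrt(30)) = 21255 - 33*sqrt(30)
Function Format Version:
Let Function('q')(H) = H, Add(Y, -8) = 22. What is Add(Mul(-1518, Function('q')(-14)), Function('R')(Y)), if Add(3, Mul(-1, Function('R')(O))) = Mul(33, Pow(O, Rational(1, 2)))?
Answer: Add(21255, Mul(-33, Pow(30, Rational(1, 2)))) ≈ 21074.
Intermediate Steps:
Y = 30 (Y = Add(8, 22) = 30)
Function('R')(O) = Add(3, Mul(-33, Pow(O, Rational(1, 2)))) (Function('R')(O) = Add(3, Mul(-1, Mul(33, Pow(O, Rational(1, 2))))) = Add(3, Mul(-33, Pow(O, Rational(1, 2)))))
Add(Mul(-1518, Function('q')(-14)), Function('R')(Y)) = Add(Mul(-1518, -14), Add(3, Mul(-33, Pow(30, Rational(1, 2))))) = Add(21252, Add(3, Mul(-33, Pow(30, Rational(1, 2))))) = Add(21255, Mul(-33, Pow(30, Rational(1, 2))))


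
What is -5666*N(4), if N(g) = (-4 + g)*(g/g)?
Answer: 0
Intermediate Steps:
N(g) = -4 + g (N(g) = (-4 + g)*1 = -4 + g)
-5666*N(4) = -5666*(-4 + 4) = -5666*0 = 0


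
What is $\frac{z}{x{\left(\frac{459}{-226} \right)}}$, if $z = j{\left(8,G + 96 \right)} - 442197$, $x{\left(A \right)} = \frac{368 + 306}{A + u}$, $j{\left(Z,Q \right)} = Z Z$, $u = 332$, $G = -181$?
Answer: $- \frac{32971184209}{152324} \approx -2.1645 \cdot 10^{5}$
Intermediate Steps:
$j{\left(Z,Q \right)} = Z^{2}$
$x{\left(A \right)} = \frac{674}{332 + A}$ ($x{\left(A \right)} = \frac{368 + 306}{A + 332} = \frac{674}{332 + A}$)
$z = -442133$ ($z = 8^{2} - 442197 = 64 - 442197 = -442133$)
$\frac{z}{x{\left(\frac{459}{-226} \right)}} = - \frac{442133}{674 \frac{1}{332 + \frac{459}{-226}}} = - \frac{442133}{674 \frac{1}{332 + 459 \left(- \frac{1}{226}\right)}} = - \frac{442133}{674 \frac{1}{332 - \frac{459}{226}}} = - \frac{442133}{674 \frac{1}{\frac{74573}{226}}} = - \frac{442133}{674 \cdot \frac{226}{74573}} = - \frac{442133}{\frac{152324}{74573}} = \left(-442133\right) \frac{74573}{152324} = - \frac{32971184209}{152324}$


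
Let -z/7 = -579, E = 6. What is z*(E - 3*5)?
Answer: -36477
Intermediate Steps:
z = 4053 (z = -7*(-579) = 4053)
z*(E - 3*5) = 4053*(6 - 3*5) = 4053*(6 - 15) = 4053*(-9) = -36477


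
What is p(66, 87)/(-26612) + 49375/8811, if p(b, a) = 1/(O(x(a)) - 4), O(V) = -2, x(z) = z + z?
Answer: 2627937937/468956664 ≈ 5.6038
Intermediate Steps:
x(z) = 2*z
p(b, a) = -1/6 (p(b, a) = 1/(-2 - 4) = 1/(-6) = -1/6)
p(66, 87)/(-26612) + 49375/8811 = -1/6/(-26612) + 49375/8811 = -1/6*(-1/26612) + 49375*(1/8811) = 1/159672 + 49375/8811 = 2627937937/468956664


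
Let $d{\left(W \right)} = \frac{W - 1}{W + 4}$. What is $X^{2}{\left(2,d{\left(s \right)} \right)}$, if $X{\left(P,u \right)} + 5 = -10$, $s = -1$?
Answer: $225$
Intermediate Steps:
$d{\left(W \right)} = \frac{-1 + W}{4 + W}$
$X{\left(P,u \right)} = -15$ ($X{\left(P,u \right)} = -5 - 10 = -15$)
$X^{2}{\left(2,d{\left(s \right)} \right)} = \left(-15\right)^{2} = 225$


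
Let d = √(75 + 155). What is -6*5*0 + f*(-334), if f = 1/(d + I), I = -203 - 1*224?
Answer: 142618/182099 + 334*√230/182099 ≈ 0.81101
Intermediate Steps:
I = -427 (I = -203 - 224 = -427)
d = √230 ≈ 15.166
f = 1/(-427 + √230) (f = 1/(√230 - 427) = 1/(-427 + √230) ≈ -0.0024282)
-6*5*0 + f*(-334) = -6*5*0 + (-427/182099 - √230/182099)*(-334) = -30*0 + (142618/182099 + 334*√230/182099) = 0 + (142618/182099 + 334*√230/182099) = 142618/182099 + 334*√230/182099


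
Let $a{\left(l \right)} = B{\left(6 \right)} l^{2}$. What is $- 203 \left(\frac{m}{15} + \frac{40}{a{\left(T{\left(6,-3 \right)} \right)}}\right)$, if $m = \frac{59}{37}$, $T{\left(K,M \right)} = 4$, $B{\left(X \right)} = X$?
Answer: $- \frac{78561}{740} \approx -106.16$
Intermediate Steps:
$a{\left(l \right)} = 6 l^{2}$
$m = \frac{59}{37}$ ($m = 59 \cdot \frac{1}{37} = \frac{59}{37} \approx 1.5946$)
$- 203 \left(\frac{m}{15} + \frac{40}{a{\left(T{\left(6,-3 \right)} \right)}}\right) = - 203 \left(\frac{59}{37 \cdot 15} + \frac{40}{6 \cdot 4^{2}}\right) = - 203 \left(\frac{59}{37} \cdot \frac{1}{15} + \frac{40}{6 \cdot 16}\right) = - 203 \left(\frac{59}{555} + \frac{40}{96}\right) = - 203 \left(\frac{59}{555} + 40 \cdot \frac{1}{96}\right) = - 203 \left(\frac{59}{555} + \frac{5}{12}\right) = \left(-203\right) \frac{387}{740} = - \frac{78561}{740}$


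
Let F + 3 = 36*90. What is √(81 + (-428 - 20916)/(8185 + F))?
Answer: √2580909409/5711 ≈ 8.8956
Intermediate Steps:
F = 3237 (F = -3 + 36*90 = -3 + 3240 = 3237)
√(81 + (-428 - 20916)/(8185 + F)) = √(81 + (-428 - 20916)/(8185 + 3237)) = √(81 - 21344/11422) = √(81 - 21344*1/11422) = √(81 - 10672/5711) = √(451919/5711) = √2580909409/5711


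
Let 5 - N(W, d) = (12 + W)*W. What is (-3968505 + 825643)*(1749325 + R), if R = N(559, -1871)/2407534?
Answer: -6618174520790088746/1203767 ≈ -5.4979e+12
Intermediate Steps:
N(W, d) = 5 - W*(12 + W) (N(W, d) = 5 - (12 + W)*W = 5 - W*(12 + W))
R = -159592/1203767 (R = (5 - 1*559² - 12*559)/2407534 = (5 - 1*312481 - 6708)*(1/2407534) = (5 - 312481 - 6708)*(1/2407534) = -319184*1/2407534 = -159592/1203767 ≈ -0.13258)
(-3968505 + 825643)*(1749325 + R) = (-3968505 + 825643)*(1749325 - 159592/1203767) = -3142862*2105779547683/1203767 = -6618174520790088746/1203767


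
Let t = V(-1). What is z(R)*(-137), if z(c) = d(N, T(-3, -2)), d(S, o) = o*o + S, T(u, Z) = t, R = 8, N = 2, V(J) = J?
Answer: -411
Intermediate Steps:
t = -1
T(u, Z) = -1
d(S, o) = S + o² (d(S, o) = o² + S = S + o²)
z(c) = 3 (z(c) = 2 + (-1)² = 2 + 1 = 3)
z(R)*(-137) = 3*(-137) = -411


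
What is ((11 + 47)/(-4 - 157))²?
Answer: 3364/25921 ≈ 0.12978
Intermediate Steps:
((11 + 47)/(-4 - 157))² = (58/(-161))² = (58*(-1/161))² = (-58/161)² = 3364/25921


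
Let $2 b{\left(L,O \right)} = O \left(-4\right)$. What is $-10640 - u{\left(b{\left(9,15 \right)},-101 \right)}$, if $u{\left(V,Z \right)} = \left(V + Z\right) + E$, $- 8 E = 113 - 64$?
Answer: $- \frac{84023}{8} \approx -10503.0$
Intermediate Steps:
$E = - \frac{49}{8}$ ($E = - \frac{113 - 64}{8} = \left(- \frac{1}{8}\right) 49 = - \frac{49}{8} \approx -6.125$)
$b{\left(L,O \right)} = - 2 O$ ($b{\left(L,O \right)} = \frac{O \left(-4\right)}{2} = \frac{\left(-4\right) O}{2} = - 2 O$)
$u{\left(V,Z \right)} = - \frac{49}{8} + V + Z$ ($u{\left(V,Z \right)} = \left(V + Z\right) - \frac{49}{8} = - \frac{49}{8} + V + Z$)
$-10640 - u{\left(b{\left(9,15 \right)},-101 \right)} = -10640 - \left(- \frac{49}{8} - 30 - 101\right) = -10640 - - \frac{1097}{8} = -10640 + \frac{1097}{8} = - \frac{84023}{8}$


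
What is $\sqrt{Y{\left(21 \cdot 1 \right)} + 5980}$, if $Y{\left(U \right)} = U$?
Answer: $\sqrt{6001} \approx 77.466$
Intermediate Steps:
$\sqrt{Y{\left(21 \cdot 1 \right)} + 5980} = \sqrt{21 \cdot 1 + 5980} = \sqrt{21 + 5980} = \sqrt{6001}$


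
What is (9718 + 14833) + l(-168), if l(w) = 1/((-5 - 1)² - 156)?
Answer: 2946119/120 ≈ 24551.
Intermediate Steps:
l(w) = -1/120 (l(w) = 1/((-6)² - 156) = 1/(36 - 156) = 1/(-120) = -1/120)
(9718 + 14833) + l(-168) = (9718 + 14833) - 1/120 = 24551 - 1/120 = 2946119/120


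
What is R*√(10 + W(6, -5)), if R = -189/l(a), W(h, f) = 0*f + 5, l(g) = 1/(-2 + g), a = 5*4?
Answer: -3402*√15 ≈ -13176.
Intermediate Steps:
a = 20
W(h, f) = 5 (W(h, f) = 0 + 5 = 5)
R = -3402 (R = -189/(1/(-2 + 20)) = -189/(1/18) = -189/1/18 = -189*18 = -3402)
R*√(10 + W(6, -5)) = -3402*√(10 + 5) = -3402*√15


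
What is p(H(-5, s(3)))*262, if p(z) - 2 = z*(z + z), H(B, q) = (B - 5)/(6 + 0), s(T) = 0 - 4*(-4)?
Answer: 17816/9 ≈ 1979.6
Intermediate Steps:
s(T) = 16 (s(T) = 0 + 16 = 16)
H(B, q) = -5/6 + B/6 (H(B, q) = (-5 + B)/6 = (-5 + B)*(1/6) = -5/6 + B/6)
p(z) = 2 + 2*z**2 (p(z) = 2 + z*(z + z) = 2 + z*(2*z) = 2 + 2*z**2)
p(H(-5, s(3)))*262 = (2 + 2*(-5/6 + (1/6)*(-5))**2)*262 = (2 + 2*(-5/6 - 5/6)**2)*262 = (2 + 2*(-5/3)**2)*262 = (2 + 2*(25/9))*262 = (2 + 50/9)*262 = (68/9)*262 = 17816/9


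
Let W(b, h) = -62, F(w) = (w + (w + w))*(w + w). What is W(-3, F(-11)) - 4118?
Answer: -4180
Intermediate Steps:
F(w) = 6*w**2 (F(w) = (w + 2*w)*(2*w) = (3*w)*(2*w) = 6*w**2)
W(-3, F(-11)) - 4118 = -62 - 4118 = -4180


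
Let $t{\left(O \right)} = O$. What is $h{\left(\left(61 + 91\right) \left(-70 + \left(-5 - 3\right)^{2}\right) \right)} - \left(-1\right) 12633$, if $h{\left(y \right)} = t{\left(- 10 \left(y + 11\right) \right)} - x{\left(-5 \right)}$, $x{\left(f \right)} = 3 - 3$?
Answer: $21643$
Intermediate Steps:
$x{\left(f \right)} = 0$ ($x{\left(f \right)} = 3 - 3 = 0$)
$h{\left(y \right)} = -110 - 10 y$ ($h{\left(y \right)} = - 10 \left(y + 11\right) - 0 = - 10 \left(11 + y\right) + 0 = \left(-110 - 10 y\right) + 0 = -110 - 10 y$)
$h{\left(\left(61 + 91\right) \left(-70 + \left(-5 - 3\right)^{2}\right) \right)} - \left(-1\right) 12633 = \left(-110 - 10 \left(61 + 91\right) \left(-70 + \left(-5 - 3\right)^{2}\right)\right) - \left(-1\right) 12633 = \left(-110 - 10 \cdot 152 \left(-70 + \left(-8\right)^{2}\right)\right) - -12633 = \left(-110 - 10 \cdot 152 \left(-70 + 64\right)\right) + 12633 = \left(-110 - 10 \cdot 152 \left(-6\right)\right) + 12633 = \left(-110 - -9120\right) + 12633 = \left(-110 + 9120\right) + 12633 = 9010 + 12633 = 21643$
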